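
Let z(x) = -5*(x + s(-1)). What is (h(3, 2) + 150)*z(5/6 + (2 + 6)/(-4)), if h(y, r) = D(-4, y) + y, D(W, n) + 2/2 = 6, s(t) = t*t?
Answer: 395/3 ≈ 131.67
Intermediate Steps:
s(t) = t²
D(W, n) = 5 (D(W, n) = -1 + 6 = 5)
z(x) = -5 - 5*x (z(x) = -5*(x + (-1)²) = -5*(x + 1) = -5*(1 + x) = -5 - 5*x)
h(y, r) = 5 + y
(h(3, 2) + 150)*z(5/6 + (2 + 6)/(-4)) = ((5 + 3) + 150)*(-5 - 5*(5/6 + (2 + 6)/(-4))) = (8 + 150)*(-5 - 5*(5*(⅙) + 8*(-¼))) = 158*(-5 - 5*(⅚ - 2)) = 158*(-5 - 5*(-7/6)) = 158*(-5 + 35/6) = 158*(⅚) = 395/3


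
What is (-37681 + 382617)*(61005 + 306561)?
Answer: 126786745776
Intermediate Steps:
(-37681 + 382617)*(61005 + 306561) = 344936*367566 = 126786745776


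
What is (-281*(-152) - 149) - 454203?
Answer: -411640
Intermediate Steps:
(-281*(-152) - 149) - 454203 = (42712 - 149) - 454203 = 42563 - 454203 = -411640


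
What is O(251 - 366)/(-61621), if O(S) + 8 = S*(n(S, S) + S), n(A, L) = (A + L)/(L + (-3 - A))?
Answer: -13201/184863 ≈ -0.071410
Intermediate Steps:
n(A, L) = (A + L)/(-3 + L - A)
O(S) = -8 + S**2/3 (O(S) = -8 + S*((-S - S)/(3 + S - S) + S) = -8 + S*((-2*S)/3 + S) = -8 + S*(-2*S/3 + S) = -8 + S*(S/3) = -8 + S**2/3)
O(251 - 366)/(-61621) = (-8 + (251 - 366)**2/3)/(-61621) = (-8 + (1/3)*(-115)**2)*(-1/61621) = (-8 + (1/3)*13225)*(-1/61621) = (-8 + 13225/3)*(-1/61621) = (13201/3)*(-1/61621) = -13201/184863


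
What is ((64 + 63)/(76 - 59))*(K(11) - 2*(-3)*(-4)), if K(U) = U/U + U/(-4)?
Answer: -13081/68 ≈ -192.37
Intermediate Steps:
K(U) = 1 - U/4 (K(U) = 1 + U*(-¼) = 1 - U/4)
((64 + 63)/(76 - 59))*(K(11) - 2*(-3)*(-4)) = ((64 + 63)/(76 - 59))*((1 - ¼*11) - 2*(-3)*(-4)) = (127/17)*((1 - 11/4) + 6*(-4)) = (127*(1/17))*(-7/4 - 24) = (127/17)*(-103/4) = -13081/68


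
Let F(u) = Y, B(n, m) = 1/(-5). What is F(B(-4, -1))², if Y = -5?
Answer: 25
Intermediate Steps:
B(n, m) = -⅕
F(u) = -5
F(B(-4, -1))² = (-5)² = 25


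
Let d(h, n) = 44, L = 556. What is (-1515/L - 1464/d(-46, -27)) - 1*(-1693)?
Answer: 10134227/6116 ≈ 1657.0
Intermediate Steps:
(-1515/L - 1464/d(-46, -27)) - 1*(-1693) = (-1515/556 - 1464/44) - 1*(-1693) = (-1515*1/556 - 1464*1/44) + 1693 = (-1515/556 - 366/11) + 1693 = -220161/6116 + 1693 = 10134227/6116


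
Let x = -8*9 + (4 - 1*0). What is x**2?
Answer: 4624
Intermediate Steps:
x = -68 (x = -72 + (4 + 0) = -72 + 4 = -68)
x**2 = (-68)**2 = 4624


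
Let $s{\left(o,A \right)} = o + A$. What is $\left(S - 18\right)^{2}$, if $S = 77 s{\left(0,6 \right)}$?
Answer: $197136$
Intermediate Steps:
$s{\left(o,A \right)} = A + o$
$S = 462$ ($S = 77 \left(6 + 0\right) = 77 \cdot 6 = 462$)
$\left(S - 18\right)^{2} = \left(462 - 18\right)^{2} = 444^{2} = 197136$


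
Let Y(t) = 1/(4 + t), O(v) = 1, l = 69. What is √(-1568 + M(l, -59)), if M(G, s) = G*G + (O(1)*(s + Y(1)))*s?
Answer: √166555/5 ≈ 81.622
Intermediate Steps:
M(G, s) = G² + s*(⅕ + s) (M(G, s) = G*G + (1*(s + 1/(4 + 1)))*s = G² + (1*(s + 1/5))*s = G² + (1*(s + ⅕))*s = G² + (1*(⅕ + s))*s = G² + (⅕ + s)*s = G² + s*(⅕ + s))
√(-1568 + M(l, -59)) = √(-1568 + (69² + (-59)² + (⅕)*(-59))) = √(-1568 + (4761 + 3481 - 59/5)) = √(-1568 + 41151/5) = √(33311/5) = √166555/5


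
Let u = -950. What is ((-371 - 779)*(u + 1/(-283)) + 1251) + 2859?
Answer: 310341780/283 ≈ 1.0966e+6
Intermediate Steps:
((-371 - 779)*(u + 1/(-283)) + 1251) + 2859 = ((-371 - 779)*(-950 + 1/(-283)) + 1251) + 2859 = (-1150*(-950 - 1/283) + 1251) + 2859 = (-1150*(-268851/283) + 1251) + 2859 = (309178650/283 + 1251) + 2859 = 309532683/283 + 2859 = 310341780/283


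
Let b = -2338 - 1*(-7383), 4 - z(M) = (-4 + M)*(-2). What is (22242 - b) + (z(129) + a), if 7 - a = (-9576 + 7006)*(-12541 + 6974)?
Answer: -14289732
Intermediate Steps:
z(M) = -4 + 2*M (z(M) = 4 - (-4 + M)*(-2) = 4 - (8 - 2*M) = 4 + (-8 + 2*M) = -4 + 2*M)
b = 5045 (b = -2338 + 7383 = 5045)
a = -14307183 (a = 7 - (-9576 + 7006)*(-12541 + 6974) = 7 - (-2570)*(-5567) = 7 - 1*14307190 = 7 - 14307190 = -14307183)
(22242 - b) + (z(129) + a) = (22242 - 1*5045) + ((-4 + 2*129) - 14307183) = (22242 - 5045) + ((-4 + 258) - 14307183) = 17197 + (254 - 14307183) = 17197 - 14306929 = -14289732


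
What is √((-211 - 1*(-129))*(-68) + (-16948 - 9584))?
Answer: 26*I*√31 ≈ 144.76*I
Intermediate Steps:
√((-211 - 1*(-129))*(-68) + (-16948 - 9584)) = √((-211 + 129)*(-68) - 26532) = √(-82*(-68) - 26532) = √(5576 - 26532) = √(-20956) = 26*I*√31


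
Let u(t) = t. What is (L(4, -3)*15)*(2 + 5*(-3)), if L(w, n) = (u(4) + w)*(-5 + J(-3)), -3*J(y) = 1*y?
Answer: 6240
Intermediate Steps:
J(y) = -y/3
L(w, n) = -16 - 4*w (L(w, n) = (4 + w)*(-5 - ⅓*(-3)) = (4 + w)*(-5 + 1) = (4 + w)*(-4) = -16 - 4*w)
(L(4, -3)*15)*(2 + 5*(-3)) = ((-16 - 4*4)*15)*(2 + 5*(-3)) = ((-16 - 16)*15)*(2 - 15) = -32*15*(-13) = -480*(-13) = 6240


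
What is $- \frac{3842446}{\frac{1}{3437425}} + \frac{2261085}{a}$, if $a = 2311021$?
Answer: $- \frac{30524242555438561465}{2311021} \approx -1.3208 \cdot 10^{13}$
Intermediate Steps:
$- \frac{3842446}{\frac{1}{3437425}} + \frac{2261085}{a} = - \frac{3842446}{\frac{1}{3437425}} + \frac{2261085}{2311021} = - 3842446 \frac{1}{\frac{1}{3437425}} + 2261085 \cdot \frac{1}{2311021} = \left(-3842446\right) 3437425 + \frac{2261085}{2311021} = -13208119941550 + \frac{2261085}{2311021} = - \frac{30524242555438561465}{2311021}$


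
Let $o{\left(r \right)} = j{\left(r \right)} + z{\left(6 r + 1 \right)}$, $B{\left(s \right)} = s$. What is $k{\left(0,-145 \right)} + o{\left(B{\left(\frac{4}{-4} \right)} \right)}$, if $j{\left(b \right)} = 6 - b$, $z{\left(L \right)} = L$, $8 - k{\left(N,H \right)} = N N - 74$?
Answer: $84$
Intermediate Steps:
$k{\left(N,H \right)} = 82 - N^{2}$ ($k{\left(N,H \right)} = 8 - \left(N N - 74\right) = 8 - \left(N^{2} - 74\right) = 8 - \left(-74 + N^{2}\right) = 82 - N^{2}$)
$o{\left(r \right)} = 7 + 5 r$ ($o{\left(r \right)} = \left(6 - r\right) + \left(6 r + 1\right) = \left(6 - r\right) + \left(1 + 6 r\right) = 7 + 5 r$)
$k{\left(0,-145 \right)} + o{\left(B{\left(\frac{4}{-4} \right)} \right)} = \left(82 - 0^{2}\right) + \left(7 + 5 \frac{4}{-4}\right) = \left(82 - 0\right) + \left(7 + 5 \cdot 4 \left(- \frac{1}{4}\right)\right) = \left(82 + 0\right) + \left(7 + 5 \left(-1\right)\right) = 82 + \left(7 - 5\right) = 82 + 2 = 84$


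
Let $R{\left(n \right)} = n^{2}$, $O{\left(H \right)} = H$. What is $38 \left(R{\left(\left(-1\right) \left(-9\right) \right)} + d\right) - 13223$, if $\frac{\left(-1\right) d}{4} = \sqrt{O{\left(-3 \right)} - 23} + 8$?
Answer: $-11361 - 152 i \sqrt{26} \approx -11361.0 - 775.05 i$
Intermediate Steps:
$d = -32 - 4 i \sqrt{26}$ ($d = - 4 \left(\sqrt{-3 - 23} + 8\right) = - 4 \left(\sqrt{-26} + 8\right) = - 4 \left(i \sqrt{26} + 8\right) = - 4 \left(8 + i \sqrt{26}\right) = -32 - 4 i \sqrt{26} \approx -32.0 - 20.396 i$)
$38 \left(R{\left(\left(-1\right) \left(-9\right) \right)} + d\right) - 13223 = 38 \left(\left(\left(-1\right) \left(-9\right)\right)^{2} - \left(32 + 4 i \sqrt{26}\right)\right) - 13223 = 38 \left(9^{2} - \left(32 + 4 i \sqrt{26}\right)\right) - 13223 = 38 \left(81 - \left(32 + 4 i \sqrt{26}\right)\right) - 13223 = 38 \left(49 - 4 i \sqrt{26}\right) - 13223 = \left(1862 - 152 i \sqrt{26}\right) - 13223 = -11361 - 152 i \sqrt{26}$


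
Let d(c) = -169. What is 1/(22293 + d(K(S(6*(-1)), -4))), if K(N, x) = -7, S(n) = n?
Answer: 1/22124 ≈ 4.5200e-5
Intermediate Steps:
1/(22293 + d(K(S(6*(-1)), -4))) = 1/(22293 - 169) = 1/22124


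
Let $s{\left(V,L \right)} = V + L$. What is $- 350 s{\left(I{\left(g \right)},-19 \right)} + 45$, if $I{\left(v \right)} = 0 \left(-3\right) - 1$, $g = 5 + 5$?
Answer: $7045$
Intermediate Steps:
$g = 10$
$I{\left(v \right)} = -1$ ($I{\left(v \right)} = 0 - 1 = -1$)
$s{\left(V,L \right)} = L + V$
$- 350 s{\left(I{\left(g \right)},-19 \right)} + 45 = - 350 \left(-19 - 1\right) + 45 = \left(-350\right) \left(-20\right) + 45 = 7000 + 45 = 7045$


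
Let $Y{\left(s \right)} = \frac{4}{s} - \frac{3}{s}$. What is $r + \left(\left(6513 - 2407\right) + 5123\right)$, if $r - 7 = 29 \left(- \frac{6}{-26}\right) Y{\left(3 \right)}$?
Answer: $\frac{120097}{13} \approx 9238.2$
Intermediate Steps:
$Y{\left(s \right)} = \frac{1}{s}$
$r = \frac{120}{13}$ ($r = 7 + \frac{29 \left(- \frac{6}{-26}\right)}{3} = 7 + 29 \left(\left(-6\right) \left(- \frac{1}{26}\right)\right) \frac{1}{3} = 7 + 29 \cdot \frac{3}{13} \cdot \frac{1}{3} = 7 + \frac{87}{13} \cdot \frac{1}{3} = 7 + \frac{29}{13} = \frac{120}{13} \approx 9.2308$)
$r + \left(\left(6513 - 2407\right) + 5123\right) = \frac{120}{13} + \left(\left(6513 - 2407\right) + 5123\right) = \frac{120}{13} + \left(4106 + 5123\right) = \frac{120}{13} + 9229 = \frac{120097}{13}$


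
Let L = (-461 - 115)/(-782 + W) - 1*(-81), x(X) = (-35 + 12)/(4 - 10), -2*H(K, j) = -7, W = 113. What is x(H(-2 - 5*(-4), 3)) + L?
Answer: 114659/1338 ≈ 85.694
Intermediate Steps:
H(K, j) = 7/2 (H(K, j) = -½*(-7) = 7/2)
x(X) = 23/6 (x(X) = -23/(-6) = -23*(-⅙) = 23/6)
L = 18255/223 (L = (-461 - 115)/(-782 + 113) - 1*(-81) = -576/(-669) + 81 = -576*(-1/669) + 81 = 192/223 + 81 = 18255/223 ≈ 81.861)
x(H(-2 - 5*(-4), 3)) + L = 23/6 + 18255/223 = 114659/1338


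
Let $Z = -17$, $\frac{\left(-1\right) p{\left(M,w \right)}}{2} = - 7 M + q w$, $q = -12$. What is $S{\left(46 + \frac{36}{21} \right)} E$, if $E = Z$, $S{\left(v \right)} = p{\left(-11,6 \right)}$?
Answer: $170$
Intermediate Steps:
$p{\left(M,w \right)} = 14 M + 24 w$ ($p{\left(M,w \right)} = - 2 \left(- 7 M - 12 w\right) = - 2 \left(- 12 w - 7 M\right) = 14 M + 24 w$)
$S{\left(v \right)} = -10$ ($S{\left(v \right)} = 14 \left(-11\right) + 24 \cdot 6 = -154 + 144 = -10$)
$E = -17$
$S{\left(46 + \frac{36}{21} \right)} E = \left(-10\right) \left(-17\right) = 170$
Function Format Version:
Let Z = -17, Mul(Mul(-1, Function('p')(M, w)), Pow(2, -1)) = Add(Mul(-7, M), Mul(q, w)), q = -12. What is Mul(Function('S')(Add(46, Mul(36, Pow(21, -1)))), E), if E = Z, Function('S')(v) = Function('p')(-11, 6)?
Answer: 170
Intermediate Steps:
Function('p')(M, w) = Add(Mul(14, M), Mul(24, w)) (Function('p')(M, w) = Mul(-2, Add(Mul(-7, M), Mul(-12, w))) = Mul(-2, Add(Mul(-12, w), Mul(-7, M))) = Add(Mul(14, M), Mul(24, w)))
Function('S')(v) = -10 (Function('S')(v) = Add(Mul(14, -11), Mul(24, 6)) = Add(-154, 144) = -10)
E = -17
Mul(Function('S')(Add(46, Mul(36, Pow(21, -1)))), E) = Mul(-10, -17) = 170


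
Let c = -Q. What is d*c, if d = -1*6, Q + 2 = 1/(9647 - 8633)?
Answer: -2027/169 ≈ -11.994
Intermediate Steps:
Q = -2027/1014 (Q = -2 + 1/(9647 - 8633) = -2 + 1/1014 = -2027/1014 ≈ -1.9990)
c = 2027/1014 (c = -1*(-2027/1014) = 2027/1014 ≈ 1.9990)
d = -6
d*c = -6*2027/1014 = -2027/169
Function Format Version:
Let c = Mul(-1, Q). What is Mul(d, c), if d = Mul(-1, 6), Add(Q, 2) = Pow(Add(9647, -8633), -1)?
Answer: Rational(-2027, 169) ≈ -11.994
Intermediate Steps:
Q = Rational(-2027, 1014) (Q = Add(-2, Pow(Add(9647, -8633), -1)) = Add(-2, Pow(1014, -1)) = Add(-2, Rational(1, 1014)) = Rational(-2027, 1014) ≈ -1.9990)
c = Rational(2027, 1014) (c = Mul(-1, Rational(-2027, 1014)) = Rational(2027, 1014) ≈ 1.9990)
d = -6
Mul(d, c) = Mul(-6, Rational(2027, 1014)) = Rational(-2027, 169)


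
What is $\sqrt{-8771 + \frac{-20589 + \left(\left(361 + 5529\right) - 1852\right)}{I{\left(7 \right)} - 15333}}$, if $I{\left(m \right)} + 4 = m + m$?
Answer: $\frac{i \sqrt{2059127448686}}{15323} \approx 93.648 i$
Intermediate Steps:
$I{\left(m \right)} = -4 + 2 m$ ($I{\left(m \right)} = -4 + \left(m + m\right) = -4 + 2 m$)
$\sqrt{-8771 + \frac{-20589 + \left(\left(361 + 5529\right) - 1852\right)}{I{\left(7 \right)} - 15333}} = \sqrt{-8771 + \frac{-20589 + \left(\left(361 + 5529\right) - 1852\right)}{\left(-4 + 2 \cdot 7\right) - 15333}} = \sqrt{-8771 + \frac{-20589 + \left(5890 - 1852\right)}{\left(-4 + 14\right) - 15333}} = \sqrt{-8771 + \frac{-20589 + 4038}{10 - 15333}} = \sqrt{-8771 - \frac{16551}{-15323}} = \sqrt{-8771 - - \frac{16551}{15323}} = \sqrt{-8771 + \frac{16551}{15323}} = \sqrt{- \frac{134381482}{15323}} = \frac{i \sqrt{2059127448686}}{15323}$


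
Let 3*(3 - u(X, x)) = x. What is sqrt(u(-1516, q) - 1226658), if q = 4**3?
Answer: I*sqrt(11040087)/3 ≈ 1107.6*I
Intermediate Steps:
q = 64
u(X, x) = 3 - x/3
sqrt(u(-1516, q) - 1226658) = sqrt((3 - 1/3*64) - 1226658) = sqrt((3 - 64/3) - 1226658) = sqrt(-55/3 - 1226658) = sqrt(-3680029/3) = I*sqrt(11040087)/3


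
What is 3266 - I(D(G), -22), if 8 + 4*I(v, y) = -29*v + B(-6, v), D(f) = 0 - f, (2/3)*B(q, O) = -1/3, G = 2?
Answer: 26029/8 ≈ 3253.6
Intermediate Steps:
B(q, O) = -1/2 (B(q, O) = 3*(-1/3)/2 = 3*(-1*1/3)/2 = (3/2)*(-1/3) = -1/2)
D(f) = -f
I(v, y) = -17/8 - 29*v/4 (I(v, y) = -2 + (-29*v - 1/2)/4 = -2 + (-1/2 - 29*v)/4 = -2 + (-1/8 - 29*v/4) = -17/8 - 29*v/4)
3266 - I(D(G), -22) = 3266 - (-17/8 - (-29)*2/4) = 3266 - (-17/8 - 29/4*(-2)) = 3266 - (-17/8 + 29/2) = 3266 - 1*99/8 = 3266 - 99/8 = 26029/8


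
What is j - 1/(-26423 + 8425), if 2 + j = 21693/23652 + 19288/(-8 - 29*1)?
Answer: -1371289620685/2625080292 ≈ -522.38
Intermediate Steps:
j = -152382461/291708 (j = -2 + (21693/23652 + 19288/(-8 - 29*1)) = -2 + (21693*(1/23652) + 19288/(-8 - 29)) = -2 + (7231/7884 + 19288/(-37)) = -2 + (7231/7884 + 19288*(-1/37)) = -2 + (7231/7884 - 19288/37) = -2 - 151799045/291708 = -152382461/291708 ≈ -522.38)
j - 1/(-26423 + 8425) = -152382461/291708 - 1/(-26423 + 8425) = -152382461/291708 - 1/(-17998) = -152382461/291708 - 1*(-1/17998) = -152382461/291708 + 1/17998 = -1371289620685/2625080292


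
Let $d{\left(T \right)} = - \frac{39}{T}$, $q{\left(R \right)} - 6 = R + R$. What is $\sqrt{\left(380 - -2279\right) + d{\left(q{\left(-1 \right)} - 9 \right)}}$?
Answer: $\frac{\sqrt{66670}}{5} \approx 51.641$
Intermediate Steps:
$q{\left(R \right)} = 6 + 2 R$ ($q{\left(R \right)} = 6 + \left(R + R\right) = 6 + 2 R$)
$\sqrt{\left(380 - -2279\right) + d{\left(q{\left(-1 \right)} - 9 \right)}} = \sqrt{\left(380 - -2279\right) - \frac{39}{\left(6 + 2 \left(-1\right)\right) - 9}} = \sqrt{\left(380 + 2279\right) - \frac{39}{\left(6 - 2\right) - 9}} = \sqrt{2659 - \frac{39}{4 - 9}} = \sqrt{2659 - \frac{39}{-5}} = \sqrt{2659 - - \frac{39}{5}} = \sqrt{2659 + \frac{39}{5}} = \sqrt{\frac{13334}{5}} = \frac{\sqrt{66670}}{5}$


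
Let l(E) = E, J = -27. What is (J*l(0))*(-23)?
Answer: 0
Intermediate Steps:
(J*l(0))*(-23) = -27*0*(-23) = 0*(-23) = 0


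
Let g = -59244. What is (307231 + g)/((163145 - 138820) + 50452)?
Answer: 247987/74777 ≈ 3.3164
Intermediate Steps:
(307231 + g)/((163145 - 138820) + 50452) = (307231 - 59244)/((163145 - 138820) + 50452) = 247987/(24325 + 50452) = 247987/74777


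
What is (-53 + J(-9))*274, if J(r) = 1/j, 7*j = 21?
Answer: -43292/3 ≈ -14431.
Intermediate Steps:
j = 3 (j = (1/7)*21 = 3)
J(r) = 1/3
(-53 + J(-9))*274 = (-53 + 1/3)*274 = -158/3*274 = -43292/3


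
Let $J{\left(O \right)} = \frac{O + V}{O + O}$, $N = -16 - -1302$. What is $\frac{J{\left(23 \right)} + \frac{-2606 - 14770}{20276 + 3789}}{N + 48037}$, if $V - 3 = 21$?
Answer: $\frac{331759}{54600067770} \approx 6.0762 \cdot 10^{-6}$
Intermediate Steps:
$V = 24$ ($V = 3 + 21 = 24$)
$N = 1286$ ($N = -16 + 1302 = 1286$)
$J{\left(O \right)} = \frac{24 + O}{2 O}$ ($J{\left(O \right)} = \frac{O + 24}{O + O} = \frac{24 + O}{2 O}$)
$\frac{J{\left(23 \right)} + \frac{-2606 - 14770}{20276 + 3789}}{N + 48037} = \frac{\frac{24 + 23}{2 \cdot 23} + \frac{-2606 - 14770}{20276 + 3789}}{1286 + 48037} = \frac{\frac{1}{2} \cdot \frac{1}{23} \cdot 47 - \frac{17376}{24065}}{49323} = \left(\frac{47}{46} - \frac{17376}{24065}\right) \frac{1}{49323} = \frac{331759}{1106990} \cdot \frac{1}{49323} = \frac{331759}{54600067770}$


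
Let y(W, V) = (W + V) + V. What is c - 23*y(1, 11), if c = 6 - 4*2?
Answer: -531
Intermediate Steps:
y(W, V) = W + 2*V (y(W, V) = (V + W) + V = W + 2*V)
c = -2 (c = 6 - 8 = -2)
c - 23*y(1, 11) = -2 - 23*(1 + 2*11) = -2 - 23*(1 + 22) = -2 - 23*23 = -2 - 529 = -531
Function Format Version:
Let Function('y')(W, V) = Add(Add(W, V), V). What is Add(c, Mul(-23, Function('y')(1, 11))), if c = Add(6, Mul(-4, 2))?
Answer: -531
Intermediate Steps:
Function('y')(W, V) = Add(W, Mul(2, V)) (Function('y')(W, V) = Add(Add(V, W), V) = Add(W, Mul(2, V)))
c = -2 (c = Add(6, -8) = -2)
Add(c, Mul(-23, Function('y')(1, 11))) = Add(-2, Mul(-23, Add(1, Mul(2, 11)))) = Add(-2, Mul(-23, Add(1, 22))) = Add(-2, Mul(-23, 23)) = Add(-2, -529) = -531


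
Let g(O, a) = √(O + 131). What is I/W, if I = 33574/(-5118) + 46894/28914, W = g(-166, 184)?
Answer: 2899822*I*√35/20553035 ≈ 0.8347*I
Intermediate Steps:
g(O, a) = √(131 + O)
W = I*√35 (W = √(131 - 166) = √(-35) = I*√35 ≈ 5.9161*I)
I = -20298754/4110607 (I = 33574*(-1/5118) + 46894*(1/28914) = -16787/2559 + 23447/14457 = -20298754/4110607 ≈ -4.9381)
I/W = -20298754*(-I*√35/35)/4110607 = -(-2899822)*I*√35/20553035 = 2899822*I*√35/20553035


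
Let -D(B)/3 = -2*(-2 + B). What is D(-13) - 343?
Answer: -433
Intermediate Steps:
D(B) = -12 + 6*B (D(B) = -(-6)*(-2 + B) = -3*(4 - 2*B) = -12 + 6*B)
D(-13) - 343 = (-12 + 6*(-13)) - 343 = (-12 - 78) - 343 = -90 - 343 = -433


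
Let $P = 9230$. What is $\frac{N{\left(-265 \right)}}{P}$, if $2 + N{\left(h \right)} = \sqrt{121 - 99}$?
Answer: $- \frac{1}{4615} + \frac{\sqrt{22}}{9230} \approx 0.00029149$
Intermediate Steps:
$N{\left(h \right)} = -2 + \sqrt{22}$ ($N{\left(h \right)} = -2 + \sqrt{121 - 99} = -2 + \sqrt{22}$)
$\frac{N{\left(-265 \right)}}{P} = \frac{-2 + \sqrt{22}}{9230} = \left(-2 + \sqrt{22}\right) \frac{1}{9230} = - \frac{1}{4615} + \frac{\sqrt{22}}{9230}$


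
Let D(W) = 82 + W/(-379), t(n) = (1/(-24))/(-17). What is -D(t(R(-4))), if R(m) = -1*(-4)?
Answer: -12679823/154632 ≈ -82.000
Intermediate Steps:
R(m) = 4
t(n) = 1/408 (t(n) = (1*(-1/24))*(-1/17) = -1/24*(-1/17) = 1/408)
D(W) = 82 - W/379 (D(W) = 82 + W*(-1/379) = 82 - W/379)
-D(t(R(-4))) = -(82 - 1/379*1/408) = -(82 - 1/154632) = -1*12679823/154632 = -12679823/154632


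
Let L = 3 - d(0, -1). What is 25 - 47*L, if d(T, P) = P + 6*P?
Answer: -445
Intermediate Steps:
d(T, P) = 7*P
L = 10 (L = 3 - 7*(-1) = 3 - 1*(-7) = 3 + 7 = 10)
25 - 47*L = 25 - 47*10 = 25 - 470 = -445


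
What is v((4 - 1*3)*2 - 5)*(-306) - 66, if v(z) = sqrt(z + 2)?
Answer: -66 - 306*I ≈ -66.0 - 306.0*I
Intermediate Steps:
v(z) = sqrt(2 + z)
v((4 - 1*3)*2 - 5)*(-306) - 66 = sqrt(2 + ((4 - 1*3)*2 - 5))*(-306) - 66 = sqrt(2 + ((4 - 3)*2 - 5))*(-306) - 66 = sqrt(2 + (1*2 - 5))*(-306) - 66 = sqrt(2 + (2 - 5))*(-306) - 66 = sqrt(2 - 3)*(-306) - 66 = sqrt(-1)*(-306) - 66 = I*(-306) - 66 = -306*I - 66 = -66 - 306*I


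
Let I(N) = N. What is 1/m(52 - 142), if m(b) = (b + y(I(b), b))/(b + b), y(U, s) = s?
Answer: 1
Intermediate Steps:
m(b) = 1 (m(b) = (b + b)/(b + b) = (2*b)/((2*b)) = (2*b)*(1/(2*b)) = 1)
1/m(52 - 142) = 1/1 = 1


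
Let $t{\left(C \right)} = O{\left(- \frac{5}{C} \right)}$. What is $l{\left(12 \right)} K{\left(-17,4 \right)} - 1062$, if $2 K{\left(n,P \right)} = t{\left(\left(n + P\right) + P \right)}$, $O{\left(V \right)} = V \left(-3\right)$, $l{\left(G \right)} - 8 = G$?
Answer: $- \frac{3236}{3} \approx -1078.7$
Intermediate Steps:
$l{\left(G \right)} = 8 + G$
$O{\left(V \right)} = - 3 V$
$t{\left(C \right)} = \frac{15}{C}$ ($t{\left(C \right)} = - 3 \left(- \frac{5}{C}\right) = \frac{15}{C}$)
$K{\left(n,P \right)} = \frac{15}{2 \left(n + 2 P\right)}$ ($K{\left(n,P \right)} = \frac{15 \frac{1}{\left(n + P\right) + P}}{2} = \frac{15 \frac{1}{\left(P + n\right) + P}}{2} = \frac{15 \frac{1}{n + 2 P}}{2} = \frac{15}{2 \left(n + 2 P\right)}$)
$l{\left(12 \right)} K{\left(-17,4 \right)} - 1062 = \left(8 + 12\right) \frac{15}{2 \left(-17 + 2 \cdot 4\right)} - 1062 = 20 \frac{15}{2 \left(-17 + 8\right)} - 1062 = 20 \frac{15}{2 \left(-9\right)} - 1062 = 20 \cdot \frac{15}{2} \left(- \frac{1}{9}\right) - 1062 = 20 \left(- \frac{5}{6}\right) - 1062 = - \frac{50}{3} - 1062 = - \frac{3236}{3}$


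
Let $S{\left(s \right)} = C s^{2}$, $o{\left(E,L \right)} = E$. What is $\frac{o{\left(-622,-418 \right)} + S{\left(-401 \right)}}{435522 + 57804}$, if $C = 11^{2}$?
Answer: $\frac{2161811}{54814} \approx 39.439$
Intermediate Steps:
$C = 121$
$S{\left(s \right)} = 121 s^{2}$
$\frac{o{\left(-622,-418 \right)} + S{\left(-401 \right)}}{435522 + 57804} = \frac{-622 + 121 \left(-401\right)^{2}}{435522 + 57804} = \frac{-622 + 121 \cdot 160801}{493326} = \left(-622 + 19456921\right) \frac{1}{493326} = 19456299 \cdot \frac{1}{493326} = \frac{2161811}{54814}$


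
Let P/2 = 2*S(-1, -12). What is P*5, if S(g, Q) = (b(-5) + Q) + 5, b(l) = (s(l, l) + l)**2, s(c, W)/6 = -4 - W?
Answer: -120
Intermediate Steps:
s(c, W) = -24 - 6*W (s(c, W) = 6*(-4 - W) = -24 - 6*W)
b(l) = (-24 - 5*l)**2 (b(l) = ((-24 - 6*l) + l)**2 = (-24 - 5*l)**2)
S(g, Q) = 6 + Q (S(g, Q) = ((24 + 5*(-5))**2 + Q) + 5 = ((24 - 25)**2 + Q) + 5 = ((-1)**2 + Q) + 5 = (1 + Q) + 5 = 6 + Q)
P = -24 (P = 2*(2*(6 - 12)) = 2*(2*(-6)) = 2*(-12) = -24)
P*5 = -24*5 = -120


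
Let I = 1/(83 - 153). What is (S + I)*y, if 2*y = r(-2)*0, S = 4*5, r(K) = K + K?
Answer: 0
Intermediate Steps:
r(K) = 2*K
S = 20
y = 0 (y = ((2*(-2))*0)/2 = (-4*0)/2 = (½)*0 = 0)
I = -1/70 (I = 1/(-70) = -1/70 ≈ -0.014286)
(S + I)*y = (20 - 1/70)*0 = (1399/70)*0 = 0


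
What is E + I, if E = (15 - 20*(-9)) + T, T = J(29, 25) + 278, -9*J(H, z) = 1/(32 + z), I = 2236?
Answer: 1389716/513 ≈ 2709.0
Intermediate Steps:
J(H, z) = -1/(9*(32 + z))
T = 142613/513 (T = -1/(288 + 9*25) + 278 = -1/(288 + 225) + 278 = -1/513 + 278 = 142613/513 ≈ 278.00)
E = 242648/513 (E = (15 - 20*(-9)) + 142613/513 = (15 + 180) + 142613/513 = 195 + 142613/513 = 242648/513 ≈ 473.00)
E + I = 242648/513 + 2236 = 1389716/513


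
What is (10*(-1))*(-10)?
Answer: 100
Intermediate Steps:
(10*(-1))*(-10) = -10*(-10) = 100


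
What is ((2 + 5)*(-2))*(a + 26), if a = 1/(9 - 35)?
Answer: -4725/13 ≈ -363.46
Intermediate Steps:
a = -1/26 (a = 1/(-26) = -1/26 ≈ -0.038462)
((2 + 5)*(-2))*(a + 26) = ((2 + 5)*(-2))*(-1/26 + 26) = (7*(-2))*(675/26) = -14*675/26 = -4725/13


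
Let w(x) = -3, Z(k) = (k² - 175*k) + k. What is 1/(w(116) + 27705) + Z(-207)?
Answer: 2184773635/27702 ≈ 78867.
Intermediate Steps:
Z(k) = k² - 174*k
1/(w(116) + 27705) + Z(-207) = 1/(-3 + 27705) - 207*(-174 - 207) = 1/27702 - 207*(-381) = 1/27702 + 78867 = 2184773635/27702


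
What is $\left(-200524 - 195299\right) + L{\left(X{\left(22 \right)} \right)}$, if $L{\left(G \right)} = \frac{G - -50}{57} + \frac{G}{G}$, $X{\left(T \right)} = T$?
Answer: $- \frac{7520594}{19} \approx -3.9582 \cdot 10^{5}$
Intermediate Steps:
$L{\left(G \right)} = \frac{107}{57} + \frac{G}{57}$ ($L{\left(G \right)} = \left(G + 50\right) \frac{1}{57} + 1 = \left(50 + G\right) \frac{1}{57} + 1 = \left(\frac{50}{57} + \frac{G}{57}\right) + 1 = \frac{107}{57} + \frac{G}{57}$)
$\left(-200524 - 195299\right) + L{\left(X{\left(22 \right)} \right)} = \left(-200524 - 195299\right) + \left(\frac{107}{57} + \frac{1}{57} \cdot 22\right) = -395823 + \left(\frac{107}{57} + \frac{22}{57}\right) = -395823 + \frac{43}{19} = - \frac{7520594}{19}$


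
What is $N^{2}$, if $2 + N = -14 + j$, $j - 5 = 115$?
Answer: $10816$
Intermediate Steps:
$j = 120$ ($j = 5 + 115 = 120$)
$N = 104$ ($N = -2 + \left(-14 + 120\right) = -2 + 106 = 104$)
$N^{2} = 104^{2} = 10816$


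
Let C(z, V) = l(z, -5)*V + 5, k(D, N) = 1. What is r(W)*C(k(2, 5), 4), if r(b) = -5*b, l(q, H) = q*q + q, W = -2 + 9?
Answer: -455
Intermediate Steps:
W = 7
l(q, H) = q + q**2 (l(q, H) = q**2 + q = q + q**2)
C(z, V) = 5 + V*z*(1 + z) (C(z, V) = (z*(1 + z))*V + 5 = V*z*(1 + z) + 5 = 5 + V*z*(1 + z))
r(W)*C(k(2, 5), 4) = (-5*7)*(5 + 4*1*(1 + 1)) = -35*(5 + 4*1*2) = -35*(5 + 8) = -35*13 = -455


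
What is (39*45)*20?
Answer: 35100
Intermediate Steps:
(39*45)*20 = 1755*20 = 35100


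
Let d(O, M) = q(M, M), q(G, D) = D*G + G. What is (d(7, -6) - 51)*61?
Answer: -1281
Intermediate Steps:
q(G, D) = G + D*G
d(O, M) = M*(1 + M)
(d(7, -6) - 51)*61 = (-6*(1 - 6) - 51)*61 = (-6*(-5) - 51)*61 = (30 - 51)*61 = -21*61 = -1281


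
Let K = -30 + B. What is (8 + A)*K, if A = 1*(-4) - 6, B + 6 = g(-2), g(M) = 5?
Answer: 62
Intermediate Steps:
B = -1 (B = -6 + 5 = -1)
K = -31 (K = -30 - 1 = -31)
A = -10 (A = -4 - 6 = -10)
(8 + A)*K = (8 - 10)*(-31) = -2*(-31) = 62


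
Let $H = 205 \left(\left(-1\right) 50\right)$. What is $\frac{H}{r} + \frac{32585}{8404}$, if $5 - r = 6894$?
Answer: $\frac{310619065}{57895156} \approx 5.3652$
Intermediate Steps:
$H = -10250$ ($H = 205 \left(-50\right) = -10250$)
$r = -6889$ ($r = 5 - 6894 = -6889$)
$\frac{H}{r} + \frac{32585}{8404} = - \frac{10250}{-6889} + \frac{32585}{8404} = \left(-10250\right) \left(- \frac{1}{6889}\right) + 32585 \cdot \frac{1}{8404} = \frac{10250}{6889} + \frac{32585}{8404} = \frac{310619065}{57895156}$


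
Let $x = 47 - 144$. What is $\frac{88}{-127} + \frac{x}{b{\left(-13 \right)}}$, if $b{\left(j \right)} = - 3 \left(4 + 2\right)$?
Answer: $\frac{10735}{2286} \approx 4.696$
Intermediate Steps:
$x = -97$ ($x = 47 - 144 = -97$)
$b{\left(j \right)} = -18$ ($b{\left(j \right)} = \left(-3\right) 6 = -18$)
$\frac{88}{-127} + \frac{x}{b{\left(-13 \right)}} = \frac{88}{-127} - \frac{97}{-18} = 88 \left(- \frac{1}{127}\right) - - \frac{97}{18} = - \frac{88}{127} + \frac{97}{18} = \frac{10735}{2286}$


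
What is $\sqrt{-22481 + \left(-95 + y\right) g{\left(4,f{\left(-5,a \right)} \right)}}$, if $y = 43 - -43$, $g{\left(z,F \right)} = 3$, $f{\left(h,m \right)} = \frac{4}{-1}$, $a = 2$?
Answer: $2 i \sqrt{5627} \approx 150.03 i$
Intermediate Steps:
$f{\left(h,m \right)} = -4$ ($f{\left(h,m \right)} = 4 \left(-1\right) = -4$)
$y = 86$ ($y = 43 + 43 = 86$)
$\sqrt{-22481 + \left(-95 + y\right) g{\left(4,f{\left(-5,a \right)} \right)}} = \sqrt{-22481 + \left(-95 + 86\right) 3} = \sqrt{-22481 - 27} = \sqrt{-22508} = 2 i \sqrt{5627}$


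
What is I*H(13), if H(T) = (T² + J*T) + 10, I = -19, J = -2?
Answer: -2907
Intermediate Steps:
H(T) = 10 + T² - 2*T (H(T) = (T² - 2*T) + 10 = 10 + T² - 2*T)
I*H(13) = -19*(10 + 13² - 2*13) = -19*(10 + 169 - 26) = -19*153 = -2907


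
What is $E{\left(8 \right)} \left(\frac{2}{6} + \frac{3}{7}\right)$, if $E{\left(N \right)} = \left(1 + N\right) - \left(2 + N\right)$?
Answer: $- \frac{16}{21} \approx -0.7619$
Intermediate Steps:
$E{\left(N \right)} = -1$
$E{\left(8 \right)} \left(\frac{2}{6} + \frac{3}{7}\right) = - (\frac{2}{6} + \frac{3}{7}) = - (2 \cdot \frac{1}{6} + 3 \cdot \frac{1}{7}) = - (\frac{1}{3} + \frac{3}{7}) = \left(-1\right) \frac{16}{21} = - \frac{16}{21}$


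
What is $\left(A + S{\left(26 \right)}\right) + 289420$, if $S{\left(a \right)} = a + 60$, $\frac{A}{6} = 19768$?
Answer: $408114$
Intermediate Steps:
$A = 118608$ ($A = 6 \cdot 19768 = 118608$)
$S{\left(a \right)} = 60 + a$
$\left(A + S{\left(26 \right)}\right) + 289420 = \left(118608 + \left(60 + 26\right)\right) + 289420 = \left(118608 + 86\right) + 289420 = 118694 + 289420 = 408114$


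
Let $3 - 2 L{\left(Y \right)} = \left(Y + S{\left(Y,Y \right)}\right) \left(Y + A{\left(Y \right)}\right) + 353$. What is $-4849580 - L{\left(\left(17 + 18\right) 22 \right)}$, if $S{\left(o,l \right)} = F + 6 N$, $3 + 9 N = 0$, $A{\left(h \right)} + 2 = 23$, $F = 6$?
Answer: $-4543288$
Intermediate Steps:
$A{\left(h \right)} = 21$ ($A{\left(h \right)} = -2 + 23 = 21$)
$N = - \frac{1}{3}$ ($N = - \frac{1}{3} + \frac{1}{9} \cdot 0 = - \frac{1}{3} + 0 = - \frac{1}{3} \approx -0.33333$)
$S{\left(o,l \right)} = 4$ ($S{\left(o,l \right)} = 6 + 6 \left(- \frac{1}{3}\right) = 6 - 2 = 4$)
$L{\left(Y \right)} = -175 - \frac{\left(4 + Y\right) \left(21 + Y\right)}{2}$ ($L{\left(Y \right)} = \frac{3}{2} - \frac{\left(Y + 4\right) \left(Y + 21\right) + 353}{2} = \frac{3}{2} - \frac{\left(4 + Y\right) \left(21 + Y\right) + 353}{2} = \frac{3}{2} - \frac{353 + \left(4 + Y\right) \left(21 + Y\right)}{2} = \frac{3}{2} - \left(\frac{353}{2} + \frac{\left(4 + Y\right) \left(21 + Y\right)}{2}\right) = -175 - \frac{\left(4 + Y\right) \left(21 + Y\right)}{2}$)
$-4849580 - L{\left(\left(17 + 18\right) 22 \right)} = -4849580 - \left(-217 - \frac{25 \left(17 + 18\right) 22}{2} - \frac{\left(\left(17 + 18\right) 22\right)^{2}}{2}\right) = -4849580 - \left(-217 - \frac{25 \cdot 35 \cdot 22}{2} - \frac{\left(35 \cdot 22\right)^{2}}{2}\right) = -4849580 - \left(-217 - 9625 - \frac{770^{2}}{2}\right) = -4849580 - \left(-217 - 9625 - 296450\right) = -4849580 - -306292 = -4849580 + 306292 = -4543288$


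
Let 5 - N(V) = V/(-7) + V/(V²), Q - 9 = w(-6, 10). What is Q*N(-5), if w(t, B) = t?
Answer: 471/35 ≈ 13.457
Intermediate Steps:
Q = 3 (Q = 9 - 6 = 3)
N(V) = 5 - 1/V + V/7 (N(V) = 5 - (V/(-7) + V/(V²)) = 5 - (V*(-⅐) + V/V²) = 5 - (-V/7 + 1/V) = 5 - (1/V - V/7) = 5 + (-1/V + V/7) = 5 - 1/V + V/7)
Q*N(-5) = 3*(5 - 1/(-5) + (⅐)*(-5)) = 3*(5 - 1*(-⅕) - 5/7) = 3*(5 + ⅕ - 5/7) = 3*(157/35) = 471/35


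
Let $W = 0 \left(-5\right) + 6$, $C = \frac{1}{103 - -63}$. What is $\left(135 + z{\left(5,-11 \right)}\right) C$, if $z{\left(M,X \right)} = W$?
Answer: $\frac{141}{166} \approx 0.8494$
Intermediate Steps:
$C = \frac{1}{166}$ ($C = \frac{1}{103 + 63} = \frac{1}{166} \approx 0.0060241$)
$W = 6$ ($W = 0 + 6 = 6$)
$z{\left(M,X \right)} = 6$
$\left(135 + z{\left(5,-11 \right)}\right) C = \left(135 + 6\right) \frac{1}{166} = 141 \cdot \frac{1}{166} = \frac{141}{166}$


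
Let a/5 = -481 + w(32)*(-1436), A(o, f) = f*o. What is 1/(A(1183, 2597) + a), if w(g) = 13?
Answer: 1/2976506 ≈ 3.3596e-7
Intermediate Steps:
a = -95745 (a = 5*(-481 + 13*(-1436)) = 5*(-481 - 18668) = 5*(-19149) = -95745)
1/(A(1183, 2597) + a) = 1/(2597*1183 - 95745) = 1/(3072251 - 95745) = 1/2976506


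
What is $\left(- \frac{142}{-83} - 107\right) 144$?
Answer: $- \frac{1258416}{83} \approx -15162.0$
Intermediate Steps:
$\left(- \frac{142}{-83} - 107\right) 144 = \left(\left(-142\right) \left(- \frac{1}{83}\right) - 107\right) 144 = \left(\frac{142}{83} - 107\right) 144 = \left(- \frac{8739}{83}\right) 144 = - \frac{1258416}{83}$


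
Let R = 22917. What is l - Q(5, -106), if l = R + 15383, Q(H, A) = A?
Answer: 38406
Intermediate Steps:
l = 38300 (l = 22917 + 15383 = 38300)
l - Q(5, -106) = 38300 - 1*(-106) = 38300 + 106 = 38406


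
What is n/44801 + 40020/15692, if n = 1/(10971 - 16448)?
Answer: 2454977641462/962606427071 ≈ 2.5503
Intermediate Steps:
n = -1/5477 (n = 1/(-5477) = -1/5477 ≈ -0.00018258)
n/44801 + 40020/15692 = -1/5477/44801 + 40020/15692 = -1/5477*1/44801 + 40020*(1/15692) = -1/245375077 + 10005/3923 = 2454977641462/962606427071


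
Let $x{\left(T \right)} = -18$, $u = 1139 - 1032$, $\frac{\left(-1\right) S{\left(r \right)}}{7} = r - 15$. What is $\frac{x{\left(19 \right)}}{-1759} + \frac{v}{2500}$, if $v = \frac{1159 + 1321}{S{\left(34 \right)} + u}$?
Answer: $- \frac{79808}{2858375} \approx -0.027921$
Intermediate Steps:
$S{\left(r \right)} = 105 - 7 r$ ($S{\left(r \right)} = - 7 \left(r - 15\right) = - 7 \left(-15 + r\right) = 105 - 7 r$)
$u = 107$
$v = - \frac{1240}{13}$ ($v = \frac{1159 + 1321}{\left(105 - 238\right) + 107} = \frac{2480}{\left(105 - 238\right) + 107} = \frac{2480}{-133 + 107} = \frac{2480}{-26} = 2480 \left(- \frac{1}{26}\right) = - \frac{1240}{13} \approx -95.385$)
$\frac{x{\left(19 \right)}}{-1759} + \frac{v}{2500} = - \frac{18}{-1759} - \frac{1240}{13 \cdot 2500} = \left(-18\right) \left(- \frac{1}{1759}\right) - \frac{62}{1625} = \frac{18}{1759} - \frac{62}{1625} = - \frac{79808}{2858375}$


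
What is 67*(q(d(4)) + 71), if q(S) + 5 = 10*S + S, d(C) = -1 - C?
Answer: 737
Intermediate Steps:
q(S) = -5 + 11*S (q(S) = -5 + (10*S + S) = -5 + 11*S)
67*(q(d(4)) + 71) = 67*((-5 + 11*(-1 - 1*4)) + 71) = 67*((-5 + 11*(-1 - 4)) + 71) = 67*((-5 + 11*(-5)) + 71) = 67*((-5 - 55) + 71) = 67*(-60 + 71) = 67*11 = 737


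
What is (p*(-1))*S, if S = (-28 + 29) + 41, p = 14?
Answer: -588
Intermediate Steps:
S = 42 (S = 1 + 41 = 42)
(p*(-1))*S = (14*(-1))*42 = -14*42 = -588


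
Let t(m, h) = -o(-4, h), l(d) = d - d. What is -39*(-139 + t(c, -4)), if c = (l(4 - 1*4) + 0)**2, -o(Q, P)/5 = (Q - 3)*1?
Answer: 6786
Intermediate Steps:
l(d) = 0
o(Q, P) = 15 - 5*Q (o(Q, P) = -5*(Q - 3) = -5*(-3 + Q) = 15 - 5*Q)
c = 0 (c = (0 + 0)**2 = 0**2 = 0)
t(m, h) = -35 (t(m, h) = -(15 - 5*(-4)) = -(15 + 20) = -1*35 = -35)
-39*(-139 + t(c, -4)) = -39*(-139 - 35) = -39*(-174) = 6786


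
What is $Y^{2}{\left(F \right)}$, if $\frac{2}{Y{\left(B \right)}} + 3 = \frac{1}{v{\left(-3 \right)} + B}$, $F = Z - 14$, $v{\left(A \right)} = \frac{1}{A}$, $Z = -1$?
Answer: $\frac{8464}{19881} \approx 0.42573$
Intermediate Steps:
$F = -15$ ($F = -1 - 14 = -15$)
$Y{\left(B \right)} = \frac{2}{-3 + \frac{1}{- \frac{1}{3} + B}}$ ($Y{\left(B \right)} = \frac{2}{-3 + \frac{1}{\frac{1}{-3} + B}} = \frac{2}{-3 + \frac{1}{- \frac{1}{3} + B}}$)
$Y^{2}{\left(F \right)} = \left(\frac{2 \left(1 - -45\right)}{3 \left(-2 + 3 \left(-15\right)\right)}\right)^{2} = \left(\frac{2 \left(1 + 45\right)}{3 \left(-2 - 45\right)}\right)^{2} = \left(\frac{2}{3} \frac{1}{-47} \cdot 46\right)^{2} = \left(\frac{2}{3} \left(- \frac{1}{47}\right) 46\right)^{2} = \left(- \frac{92}{141}\right)^{2} = \frac{8464}{19881}$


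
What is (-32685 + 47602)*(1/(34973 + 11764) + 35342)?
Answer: 24639588163435/46737 ≈ 5.2720e+8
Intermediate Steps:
(-32685 + 47602)*(1/(34973 + 11764) + 35342) = 14917*(1/46737 + 35342) = 14917*(1651779055/46737) = 24639588163435/46737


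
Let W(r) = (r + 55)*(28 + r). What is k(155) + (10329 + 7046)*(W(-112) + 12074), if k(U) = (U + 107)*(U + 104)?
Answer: 293045108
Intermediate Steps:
W(r) = (28 + r)*(55 + r) (W(r) = (55 + r)*(28 + r) = (28 + r)*(55 + r))
k(U) = (104 + U)*(107 + U) (k(U) = (107 + U)*(104 + U) = (104 + U)*(107 + U))
k(155) + (10329 + 7046)*(W(-112) + 12074) = (11128 + 155² + 211*155) + (10329 + 7046)*((1540 + (-112)² + 83*(-112)) + 12074) = (11128 + 24025 + 32705) + 17375*((1540 + 12544 - 9296) + 12074) = 67858 + 17375*(4788 + 12074) = 67858 + 17375*16862 = 67858 + 292977250 = 293045108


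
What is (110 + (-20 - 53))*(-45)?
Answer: -1665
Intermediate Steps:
(110 + (-20 - 53))*(-45) = (110 - 73)*(-45) = 37*(-45) = -1665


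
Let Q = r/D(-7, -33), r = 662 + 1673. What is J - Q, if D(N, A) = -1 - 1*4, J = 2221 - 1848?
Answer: 840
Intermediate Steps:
r = 2335
J = 373
D(N, A) = -5 (D(N, A) = -1 - 4 = -5)
Q = -467 (Q = 2335/(-5) = 2335*(-⅕) = -467)
J - Q = 373 - 1*(-467) = 373 + 467 = 840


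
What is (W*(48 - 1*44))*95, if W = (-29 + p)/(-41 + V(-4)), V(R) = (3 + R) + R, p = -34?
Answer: 11970/23 ≈ 520.43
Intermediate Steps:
V(R) = 3 + 2*R
W = 63/46 (W = (-29 - 34)/(-41 + (3 + 2*(-4))) = -63/(-41 + (3 - 8)) = -63/(-41 - 5) = -63/(-46) = -63*(-1/46) = 63/46 ≈ 1.3696)
(W*(48 - 1*44))*95 = (63*(48 - 1*44)/46)*95 = (63*(48 - 44)/46)*95 = ((63/46)*4)*95 = (126/23)*95 = 11970/23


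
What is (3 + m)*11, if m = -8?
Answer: -55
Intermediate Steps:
(3 + m)*11 = (3 - 8)*11 = -5*11 = -55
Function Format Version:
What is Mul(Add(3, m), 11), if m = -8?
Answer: -55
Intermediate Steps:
Mul(Add(3, m), 11) = Mul(Add(3, -8), 11) = Mul(-5, 11) = -55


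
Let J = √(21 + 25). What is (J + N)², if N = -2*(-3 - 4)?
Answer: (14 + √46)² ≈ 431.91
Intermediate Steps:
J = √46 ≈ 6.7823
N = 14 (N = -2*(-7) = 14)
(J + N)² = (√46 + 14)² = (14 + √46)²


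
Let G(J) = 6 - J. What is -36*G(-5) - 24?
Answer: -420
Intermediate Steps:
-36*G(-5) - 24 = -36*(6 - 1*(-5)) - 24 = -36*(6 + 5) - 24 = -36*11 - 24 = -396 - 24 = -420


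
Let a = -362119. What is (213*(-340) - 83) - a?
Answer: 289616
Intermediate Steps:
(213*(-340) - 83) - a = (213*(-340) - 83) - 1*(-362119) = (-72420 - 83) + 362119 = -72503 + 362119 = 289616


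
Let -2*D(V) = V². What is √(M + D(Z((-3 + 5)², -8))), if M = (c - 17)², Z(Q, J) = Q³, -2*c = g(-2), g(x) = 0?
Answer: I*√1759 ≈ 41.94*I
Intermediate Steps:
c = 0 (c = -½*0 = 0)
D(V) = -V²/2
M = 289 (M = (0 - 17)² = (-17)² = 289)
√(M + D(Z((-3 + 5)², -8))) = √(289 - (-3 + 5)¹²/2) = √(289 - ((2²)³)²/2) = √(289 - (4³)²/2) = √(289 - ½*64²) = √(289 - ½*4096) = √(289 - 2048) = √(-1759) = I*√1759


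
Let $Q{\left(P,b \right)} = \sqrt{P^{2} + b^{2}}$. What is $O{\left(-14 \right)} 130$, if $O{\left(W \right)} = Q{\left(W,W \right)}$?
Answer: $1820 \sqrt{2} \approx 2573.9$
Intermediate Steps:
$O{\left(W \right)} = \sqrt{2} \sqrt{W^{2}}$ ($O{\left(W \right)} = \sqrt{W^{2} + W^{2}} = \sqrt{2 W^{2}} = \sqrt{2} \sqrt{W^{2}}$)
$O{\left(-14 \right)} 130 = \sqrt{2} \sqrt{\left(-14\right)^{2}} \cdot 130 = \sqrt{2} \sqrt{196} \cdot 130 = \sqrt{2} \cdot 14 \cdot 130 = 14 \sqrt{2} \cdot 130 = 1820 \sqrt{2}$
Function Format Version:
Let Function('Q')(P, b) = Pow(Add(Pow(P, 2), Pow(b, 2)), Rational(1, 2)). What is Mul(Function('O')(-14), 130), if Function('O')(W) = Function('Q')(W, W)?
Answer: Mul(1820, Pow(2, Rational(1, 2))) ≈ 2573.9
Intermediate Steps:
Function('O')(W) = Mul(Pow(2, Rational(1, 2)), Pow(Pow(W, 2), Rational(1, 2))) (Function('O')(W) = Pow(Add(Pow(W, 2), Pow(W, 2)), Rational(1, 2)) = Pow(Mul(2, Pow(W, 2)), Rational(1, 2)) = Mul(Pow(2, Rational(1, 2)), Pow(Pow(W, 2), Rational(1, 2))))
Mul(Function('O')(-14), 130) = Mul(Mul(Pow(2, Rational(1, 2)), Pow(Pow(-14, 2), Rational(1, 2))), 130) = Mul(Mul(Pow(2, Rational(1, 2)), Pow(196, Rational(1, 2))), 130) = Mul(Mul(Pow(2, Rational(1, 2)), 14), 130) = Mul(Mul(14, Pow(2, Rational(1, 2))), 130) = Mul(1820, Pow(2, Rational(1, 2)))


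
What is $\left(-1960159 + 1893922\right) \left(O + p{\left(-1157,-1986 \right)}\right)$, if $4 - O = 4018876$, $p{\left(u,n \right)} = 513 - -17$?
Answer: $266162919054$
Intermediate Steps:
$p{\left(u,n \right)} = 530$ ($p{\left(u,n \right)} = 513 + 17 = 530$)
$O = -4018872$ ($O = 4 - 4018876 = -4018872$)
$\left(-1960159 + 1893922\right) \left(O + p{\left(-1157,-1986 \right)}\right) = \left(-1960159 + 1893922\right) \left(-4018872 + 530\right) = \left(-66237\right) \left(-4018342\right) = 266162919054$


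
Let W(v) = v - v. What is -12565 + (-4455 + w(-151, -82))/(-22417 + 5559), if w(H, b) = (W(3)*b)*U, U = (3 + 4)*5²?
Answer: -211816315/16858 ≈ -12565.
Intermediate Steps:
W(v) = 0
U = 175 (U = 7*25 = 175)
w(H, b) = 0 (w(H, b) = (0*b)*175 = 0*175 = 0)
-12565 + (-4455 + w(-151, -82))/(-22417 + 5559) = -12565 + (-4455 + 0)/(-22417 + 5559) = -12565 - 4455/(-16858) = -12565 - 4455*(-1/16858) = -12565 + 4455/16858 = -211816315/16858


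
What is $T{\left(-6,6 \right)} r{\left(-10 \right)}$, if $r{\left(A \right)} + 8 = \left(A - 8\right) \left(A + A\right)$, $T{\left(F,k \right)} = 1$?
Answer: $352$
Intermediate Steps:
$r{\left(A \right)} = -8 + 2 A \left(-8 + A\right)$ ($r{\left(A \right)} = -8 + \left(A - 8\right) \left(A + A\right) = -8 + \left(-8 + A\right) 2 A = -8 + 2 A \left(-8 + A\right)$)
$T{\left(-6,6 \right)} r{\left(-10 \right)} = 1 \left(-8 - -160 + 2 \left(-10\right)^{2}\right) = 1 \left(-8 + 160 + 2 \cdot 100\right) = 1 \left(-8 + 160 + 200\right) = 1 \cdot 352 = 352$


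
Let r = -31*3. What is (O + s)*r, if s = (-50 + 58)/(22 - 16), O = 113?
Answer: -10633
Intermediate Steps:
r = -93
s = 4/3 (s = 8/6 = 8*(⅙) = 4/3 ≈ 1.3333)
(O + s)*r = (113 + 4/3)*(-93) = (343/3)*(-93) = -10633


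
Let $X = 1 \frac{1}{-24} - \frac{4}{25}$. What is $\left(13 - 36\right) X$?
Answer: $\frac{2783}{600} \approx 4.6383$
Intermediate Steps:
$X = - \frac{121}{600}$ ($X = 1 \left(- \frac{1}{24}\right) - \frac{4}{25} = - \frac{1}{24} - \frac{4}{25} = - \frac{121}{600} \approx -0.20167$)
$\left(13 - 36\right) X = \left(13 - 36\right) \left(- \frac{121}{600}\right) = \left(-23\right) \left(- \frac{121}{600}\right) = \frac{2783}{600}$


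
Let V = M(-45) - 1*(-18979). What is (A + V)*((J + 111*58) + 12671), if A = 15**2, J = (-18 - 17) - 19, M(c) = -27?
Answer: 365417735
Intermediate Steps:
J = -54 (J = -35 - 19 = -54)
V = 18952 (V = -27 - 1*(-18979) = -27 + 18979 = 18952)
A = 225
(A + V)*((J + 111*58) + 12671) = (225 + 18952)*((-54 + 111*58) + 12671) = 19177*((-54 + 6438) + 12671) = 19177*(6384 + 12671) = 19177*19055 = 365417735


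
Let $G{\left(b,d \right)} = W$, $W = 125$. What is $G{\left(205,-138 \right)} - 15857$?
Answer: $-15732$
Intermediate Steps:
$G{\left(b,d \right)} = 125$
$G{\left(205,-138 \right)} - 15857 = 125 - 15857 = -15732$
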